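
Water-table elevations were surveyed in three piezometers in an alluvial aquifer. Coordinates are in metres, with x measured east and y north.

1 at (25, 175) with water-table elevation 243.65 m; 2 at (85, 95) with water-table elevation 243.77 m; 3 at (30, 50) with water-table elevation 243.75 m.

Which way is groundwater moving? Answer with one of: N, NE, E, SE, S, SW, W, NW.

NW

Taking 1 as reference: 2−1 = (60, -80, +0.12); 3−1 = (5, -125, +0.10).
Solve a·Δx + b·Δy = Δh: det = 60·(-125) − 5·(-80) = -7100.
∂h/∂x = [(+0.12)·(-125) − (+0.10)·(-80)] / -7100 = +0.0009859
∂h/∂y = [60·(+0.10) − 5·(+0.12)] / -7100 = -0.0007606
Flow = −∇h = (-0.0009859 east, +0.0007606 north), which points northwest.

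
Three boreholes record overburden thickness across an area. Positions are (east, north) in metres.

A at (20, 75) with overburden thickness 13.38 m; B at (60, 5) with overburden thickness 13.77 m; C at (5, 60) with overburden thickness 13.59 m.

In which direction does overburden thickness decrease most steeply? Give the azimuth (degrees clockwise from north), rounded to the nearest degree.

032°

Three-point gradient (reference A): Δ to B = (40, -70, +0.39), Δ to C = (-15, -15, +0.21).
∂d/∂x = -0.005364, ∂d/∂y = -0.008636 (det = -1650).
Steepest decrease is along −∇f: components (+0.005364 E, +0.008636 N).
Azimuth = atan2(+0.005364, +0.008636) = 31.8° ≈ 032°.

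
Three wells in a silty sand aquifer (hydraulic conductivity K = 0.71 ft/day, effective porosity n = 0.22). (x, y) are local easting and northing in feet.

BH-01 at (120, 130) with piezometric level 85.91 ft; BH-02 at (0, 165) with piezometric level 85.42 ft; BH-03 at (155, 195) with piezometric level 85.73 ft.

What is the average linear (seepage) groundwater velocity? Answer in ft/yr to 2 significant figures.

6.1 ft/yr

With h = a·x + b·y + c and BH-01 as origin, the differences give:
  (-120)·a + 35·b = -0.49
  35·a + 65·b = -0.18
Eliminate b (×65 and ×35, subtract): -9025·a = -25.550 → a = ∂h/∂x = +0.002831
Back-substitute: b = ∂h/∂y = -0.004294.
|∇h| = √(0.002831² + -0.004294²) = 0.005143
Seepage velocity v = K·i/n = 0.71 × 0.005143 / 0.22 = 0.0166 ft/day = 6.063 ft/yr.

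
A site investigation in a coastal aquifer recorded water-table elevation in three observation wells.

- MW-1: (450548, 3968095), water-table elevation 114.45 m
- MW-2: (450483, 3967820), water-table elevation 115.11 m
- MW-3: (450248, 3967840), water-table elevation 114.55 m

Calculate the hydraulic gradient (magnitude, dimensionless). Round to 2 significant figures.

With h = a·x + b·y + c and MW-1 as origin, the differences give:
  (-65)·a + (-275)·b = +0.66
  (-300)·a + (-255)·b = +0.10
Eliminate b (×(-255) and ×(-275), subtract): -65925·a = -140.800 → a = ∂h/∂x = +0.002136
Back-substitute: b = ∂h/∂y = -0.002905.
|∇h| = √(0.002136² + -0.002905²) = 0.003606

0.0036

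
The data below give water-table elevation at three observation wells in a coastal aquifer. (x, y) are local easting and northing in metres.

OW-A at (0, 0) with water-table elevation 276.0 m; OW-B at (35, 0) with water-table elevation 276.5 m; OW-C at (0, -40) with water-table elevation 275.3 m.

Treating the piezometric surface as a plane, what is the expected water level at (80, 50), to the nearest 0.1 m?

∂h/∂x = (276.5 − 276.0) / (35 − 0) = +0.01429
∂h/∂y = (275.3 − 276.0) / (-40 − 0) = +0.01750
h(80, 50) = 276.0 + (+0.01429)·(80) + (+0.01750)·(50) = 276.0 +1.143 +0.875 = 278.018 m.

278.0 m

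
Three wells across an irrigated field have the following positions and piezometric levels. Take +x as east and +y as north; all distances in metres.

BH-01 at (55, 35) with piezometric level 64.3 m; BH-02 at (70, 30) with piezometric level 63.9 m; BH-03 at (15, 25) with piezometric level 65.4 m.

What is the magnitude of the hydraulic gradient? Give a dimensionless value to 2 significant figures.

Differences from BH-01: to BH-02 (Δx, Δy, Δh) = (15, -5, -0.4); to BH-03 = (-40, -10, +1.1).
Determinant of the coordinate differences = 15·(-10) − (-40)·(-5) = -350.
∂h/∂x = [(-0.4)·(-10) − (+1.1)·(-5)] / -350 = -0.02714
∂h/∂y = [15·(+1.1) − (-40)·(-0.4)] / -350 = -0.001429
|∇h| = √(-0.02714² + -0.001429²) = 0.02718

0.027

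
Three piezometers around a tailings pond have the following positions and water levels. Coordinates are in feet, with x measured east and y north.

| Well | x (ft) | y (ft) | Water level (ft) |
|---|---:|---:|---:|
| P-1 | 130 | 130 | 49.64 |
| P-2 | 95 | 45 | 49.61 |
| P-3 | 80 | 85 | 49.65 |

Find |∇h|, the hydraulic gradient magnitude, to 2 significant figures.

With h = a·x + b·y + c and P-1 as origin, the differences give:
  (-35)·a + (-85)·b = -0.03
  (-50)·a + (-45)·b = +0.01
Eliminate b (×(-45) and ×(-85), subtract): -2675·a = 2.200 → a = ∂h/∂x = -0.0008224
Back-substitute: b = ∂h/∂y = +0.0006916.
|∇h| = √(-0.0008224² + 0.0006916²) = 0.001075

0.0011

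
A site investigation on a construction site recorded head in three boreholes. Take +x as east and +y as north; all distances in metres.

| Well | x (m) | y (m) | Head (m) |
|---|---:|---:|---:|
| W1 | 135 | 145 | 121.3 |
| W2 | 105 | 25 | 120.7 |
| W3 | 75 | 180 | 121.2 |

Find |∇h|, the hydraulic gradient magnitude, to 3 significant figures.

Differences from W1: to W2 (Δx, Δy, Δh) = (-30, -120, -0.6); to W3 = (-60, 35, -0.1).
Determinant of the coordinate differences = (-30)·35 − (-60)·(-120) = -8250.
∂h/∂x = [(-0.6)·35 − (-0.1)·(-120)] / -8250 = +0.004000
∂h/∂y = [(-30)·(-0.1) − (-60)·(-0.6)] / -8250 = +0.004000
|∇h| = √(0.004000² + 0.004000²) = 0.005657

0.00566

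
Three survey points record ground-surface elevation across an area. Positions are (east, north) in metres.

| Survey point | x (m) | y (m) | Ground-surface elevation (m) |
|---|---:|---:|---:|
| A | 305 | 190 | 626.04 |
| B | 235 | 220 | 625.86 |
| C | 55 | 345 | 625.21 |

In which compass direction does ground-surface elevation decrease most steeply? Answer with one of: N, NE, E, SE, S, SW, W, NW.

N

Three-point gradient (reference A): Δ to B = (-70, 30, -0.18), Δ to C = (-250, 155, -0.83).
∂z/∂x = +0.0008955, ∂z/∂y = -0.003910 (det = -3350).
Steepest decrease is along −∇f = (-0.0008955 E, +0.003910 N) → north.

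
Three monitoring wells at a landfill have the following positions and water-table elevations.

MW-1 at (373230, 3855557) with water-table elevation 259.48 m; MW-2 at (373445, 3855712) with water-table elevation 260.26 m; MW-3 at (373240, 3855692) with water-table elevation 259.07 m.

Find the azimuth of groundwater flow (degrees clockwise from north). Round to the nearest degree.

Differences from MW-1: to MW-2 (Δx, Δy, Δh) = (215, 155, +0.78); to MW-3 = (10, 135, -0.41).
Solve a·Δx + b·Δy = Δh: det = 215·135 − 10·155 = 27475.
∂h/∂x = [(+0.78)·135 − (-0.41)·155] / 27475 = +0.006146
∂h/∂y = [215·(-0.41) − 10·(+0.78)] / 27475 = -0.003492
Flow direction (−∇h) has components (-0.006146 E, +0.003492 N).
Azimuth = atan2(E, N) = atan2(-0.006146, +0.003492) = 299.6° ≈ 300°.

300°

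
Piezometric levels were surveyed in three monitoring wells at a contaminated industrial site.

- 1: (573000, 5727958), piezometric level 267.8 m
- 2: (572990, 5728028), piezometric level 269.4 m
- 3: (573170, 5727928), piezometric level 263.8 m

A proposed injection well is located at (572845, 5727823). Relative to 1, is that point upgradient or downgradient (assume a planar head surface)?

Taking 1 as reference: 2−1 = (-10, 70, +1.6); 3−1 = (170, -30, -4.0).
Solve a·Δx + b·Δy = Δh: det = (-10)·(-30) − 170·70 = -11600.
∂h/∂x = [(+1.6)·(-30) − (-4.0)·70] / -11600 = -0.02000
∂h/∂y = [(-10)·(-4.0) − 170·(+1.6)] / -11600 = +0.02000
Head at (572845, 5727823) = 267.8 + (-0.02000)·(-155) + (+0.02000)·(-135) = 268.20 m.
That is higher than the 267.8 m at 1, so the point is upgradient.

upgradient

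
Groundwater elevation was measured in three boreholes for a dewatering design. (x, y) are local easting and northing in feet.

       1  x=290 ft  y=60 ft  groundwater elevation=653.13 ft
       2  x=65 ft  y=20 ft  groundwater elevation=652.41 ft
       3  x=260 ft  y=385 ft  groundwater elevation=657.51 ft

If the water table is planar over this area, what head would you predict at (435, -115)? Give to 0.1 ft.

650.9 ft

Three-point gradient (reference 1): Δ to 2 = (-225, -40, -0.72), Δ to 3 = (-30, 325, +4.38).
∂h/∂x = +0.0007911, ∂h/∂y = +0.01355 (det = -74325).
h(435, -115) = 653.13 + (+0.0007911)·(145) + (+0.01355)·(-175) = 653.13 +0.115 -2.371 = 650.873 ft.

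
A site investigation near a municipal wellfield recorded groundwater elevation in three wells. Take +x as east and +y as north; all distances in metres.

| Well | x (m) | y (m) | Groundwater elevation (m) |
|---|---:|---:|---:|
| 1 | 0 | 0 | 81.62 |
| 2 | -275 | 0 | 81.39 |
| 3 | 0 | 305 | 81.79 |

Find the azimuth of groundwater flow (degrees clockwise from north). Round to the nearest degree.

∂h/∂x = (81.39 − 81.62) / (-275 − 0) = +0.0008364
∂h/∂y = (81.79 − 81.62) / (305 − 0) = +0.0005574
Flow direction (−∇h) has components (-0.0008364 E, -0.0005574 N).
Azimuth = atan2(E, N) = atan2(-0.0008364, -0.0005574) = 236.3° ≈ 236°.

236°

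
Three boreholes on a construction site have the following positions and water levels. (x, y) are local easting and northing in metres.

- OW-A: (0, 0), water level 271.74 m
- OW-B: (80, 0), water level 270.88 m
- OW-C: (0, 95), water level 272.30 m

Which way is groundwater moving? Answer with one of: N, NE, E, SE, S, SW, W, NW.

SE

∂h/∂x = (270.88 − 271.74) / (80 − 0) = -0.01075
∂h/∂y = (272.30 − 271.74) / (95 − 0) = +0.005895
Flow = −∇h = (+0.01075 east, -0.005895 north), which points southeast.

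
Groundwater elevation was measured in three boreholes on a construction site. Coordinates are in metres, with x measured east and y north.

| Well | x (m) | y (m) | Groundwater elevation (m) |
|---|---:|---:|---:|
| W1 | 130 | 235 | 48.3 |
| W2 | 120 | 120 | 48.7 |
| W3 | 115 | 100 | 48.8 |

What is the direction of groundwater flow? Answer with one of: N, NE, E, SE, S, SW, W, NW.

Differences from W1: to W2 (Δx, Δy, Δh) = (-10, -115, +0.4); to W3 = (-15, -135, +0.5).
Solve a·Δx + b·Δy = Δh: det = (-10)·(-135) − (-15)·(-115) = -375.
∂h/∂x = [(+0.4)·(-135) − (+0.5)·(-115)] / -375 = -0.009333
∂h/∂y = [(-10)·(+0.5) − (-15)·(+0.4)] / -375 = -0.002667
Flow = −∇h = (+0.009333 east, +0.002667 north), which points east.

E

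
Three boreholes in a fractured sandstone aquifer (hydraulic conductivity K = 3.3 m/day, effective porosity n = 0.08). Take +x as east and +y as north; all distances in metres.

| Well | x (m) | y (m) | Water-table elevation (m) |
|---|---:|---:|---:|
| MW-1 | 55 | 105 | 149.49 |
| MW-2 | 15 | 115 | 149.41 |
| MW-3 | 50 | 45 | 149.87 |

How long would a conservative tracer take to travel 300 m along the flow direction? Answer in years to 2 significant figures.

With h = a·x + b·y + c and MW-1 as origin, the differences give:
  (-40)·a + 10·b = -0.08
  (-5)·a + (-60)·b = +0.38
Eliminate b (×(-60) and ×10, subtract): 2450·a = 1.000 → a = ∂h/∂x = +0.0004082
Back-substitute: b = ∂h/∂y = -0.006367.
|∇h| = √(0.0004082² + -0.006367²) = 0.00638
Seepage velocity v = K·i/n = 3.3 × 0.00638 / 0.08 = 0.2632 m/day.
t = 300 / 0.2632 = 1140 days = 3.12 years.

3.1 years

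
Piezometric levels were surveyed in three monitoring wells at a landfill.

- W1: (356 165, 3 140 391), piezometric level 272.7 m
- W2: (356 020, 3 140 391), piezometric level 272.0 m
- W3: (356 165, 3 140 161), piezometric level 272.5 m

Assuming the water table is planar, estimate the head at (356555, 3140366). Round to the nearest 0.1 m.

274.6 m

∂h/∂x = (272.0 − 272.7) / (356020 − 356165) = +0.004828
∂h/∂y = (272.5 − 272.7) / (3140161 − 3140391) = +0.0008696
h(356555, 3140366) = 272.7 + (+0.004828)·(390) + (+0.0008696)·(-25) = 272.7 +1.883 -0.022 = 274.561 m.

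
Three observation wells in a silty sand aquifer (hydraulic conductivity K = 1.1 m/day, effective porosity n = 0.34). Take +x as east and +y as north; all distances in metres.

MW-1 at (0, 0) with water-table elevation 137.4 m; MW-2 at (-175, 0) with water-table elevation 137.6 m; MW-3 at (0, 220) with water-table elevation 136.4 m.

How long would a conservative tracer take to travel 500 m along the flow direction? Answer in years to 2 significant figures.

∂h/∂x = (137.6 − 137.4) / (-175 − 0) = -0.001143
∂h/∂y = (136.4 − 137.4) / (220 − 0) = -0.004545
|∇h| = √(-0.001143² + -0.004545²) = 0.004687
Seepage velocity v = K·i/n = 1.1 × 0.004687 / 0.34 = 0.01516 m/day.
t = 500 / 0.01516 = 3.298e+04 days = 90.3 years.

90 years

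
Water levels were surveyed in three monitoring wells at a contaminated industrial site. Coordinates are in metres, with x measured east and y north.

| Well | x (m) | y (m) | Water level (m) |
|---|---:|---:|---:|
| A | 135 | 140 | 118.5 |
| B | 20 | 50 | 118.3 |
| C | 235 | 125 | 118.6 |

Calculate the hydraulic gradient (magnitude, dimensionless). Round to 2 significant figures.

0.0014

With h = a·x + b·y + c and A as origin, the differences give:
  (-115)·a + (-90)·b = -0.2
  100·a + (-15)·b = +0.1
Eliminate b (×(-15) and ×(-90), subtract): 10725·a = 12.00 → a = ∂h/∂x = +0.001119
Back-substitute: b = ∂h/∂y = +0.0007925.
|∇h| = √(0.001119² + 0.0007925²) = 0.001371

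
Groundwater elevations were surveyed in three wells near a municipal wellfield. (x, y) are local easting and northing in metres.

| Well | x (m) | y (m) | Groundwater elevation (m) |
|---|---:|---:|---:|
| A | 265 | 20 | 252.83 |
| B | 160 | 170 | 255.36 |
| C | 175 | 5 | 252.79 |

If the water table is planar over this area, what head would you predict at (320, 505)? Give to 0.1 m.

260.2 m

Taking A as reference: B−A = (-105, 150, +2.53); C−A = (-90, -15, -0.04).
Determinant of the coordinate differences = (-105)·(-15) − (-90)·150 = 15075.
∂h/∂x = [(+2.53)·(-15) − (-0.04)·150] / 15075 = -0.002119
∂h/∂y = [(-105)·(-0.04) − (-90)·(+2.53)] / 15075 = +0.01538
h(320, 505) = 252.83 + (-0.002119)·(55) + (+0.01538)·(485) = 252.83 -0.117 +7.461 = 260.174 m.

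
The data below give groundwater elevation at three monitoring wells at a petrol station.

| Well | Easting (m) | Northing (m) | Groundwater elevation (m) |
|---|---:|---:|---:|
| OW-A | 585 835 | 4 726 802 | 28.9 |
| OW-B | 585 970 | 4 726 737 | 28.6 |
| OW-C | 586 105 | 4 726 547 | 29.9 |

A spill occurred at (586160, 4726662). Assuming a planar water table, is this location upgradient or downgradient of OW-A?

downgradient

With h = a·x + b·y + c and OW-A as origin, the differences give:
  135·a + (-65)·b = -0.3
  270·a + (-255)·b = +1.0
Eliminate b (×(-255) and ×(-65), subtract): -16875·a = 141.50 → a = ∂h/∂x = -0.008385
Back-substitute: b = ∂h/∂y = -0.01280.
Head at (586160, 4726662) = 28.9 + (-0.008385)·(325) + (-0.01280)·(-140) = 27.97 m.
That is lower than the 28.9 m at OW-A, so the point is downgradient.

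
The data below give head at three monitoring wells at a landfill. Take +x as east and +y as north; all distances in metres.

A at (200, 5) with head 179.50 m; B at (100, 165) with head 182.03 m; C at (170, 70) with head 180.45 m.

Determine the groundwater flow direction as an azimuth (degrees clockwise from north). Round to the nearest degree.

147°

With h = a·x + b·y + c and A as origin, the differences give:
  (-100)·a + 160·b = +2.53
  (-30)·a + 65·b = +0.95
Eliminate b (×65 and ×160, subtract): -1700·a = 12.450 → a = ∂h/∂x = -0.007324
Back-substitute: b = ∂h/∂y = +0.01124.
Flow direction (−∇h) has components (+0.007324 E, -0.01124 N).
Azimuth = atan2(E, N) = atan2(+0.007324, -0.01124) = 146.9° ≈ 147°.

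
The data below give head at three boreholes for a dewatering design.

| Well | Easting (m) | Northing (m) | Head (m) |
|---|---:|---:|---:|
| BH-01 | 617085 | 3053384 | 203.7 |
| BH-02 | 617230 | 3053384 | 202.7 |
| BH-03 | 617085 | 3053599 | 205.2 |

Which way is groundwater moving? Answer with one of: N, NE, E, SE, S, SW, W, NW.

SE

∂h/∂x = (202.7 − 203.7) / (617230 − 617085) = -0.006897
∂h/∂y = (205.2 − 203.7) / (3053599 − 3053384) = +0.006977
Flow = −∇h = (+0.006897 east, -0.006977 north), which points southeast.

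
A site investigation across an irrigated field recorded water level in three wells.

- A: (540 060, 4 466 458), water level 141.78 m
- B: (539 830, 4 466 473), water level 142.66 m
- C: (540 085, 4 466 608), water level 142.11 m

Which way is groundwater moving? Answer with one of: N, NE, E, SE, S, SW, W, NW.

SE

Three-point gradient (reference A): Δ to B = (-230, 15, +0.88), Δ to C = (25, 150, +0.33).
∂h/∂x = -0.003643, ∂h/∂y = +0.002807 (det = -34875).
Flow = −∇h = (+0.003643 east, -0.002807 north), which points southeast.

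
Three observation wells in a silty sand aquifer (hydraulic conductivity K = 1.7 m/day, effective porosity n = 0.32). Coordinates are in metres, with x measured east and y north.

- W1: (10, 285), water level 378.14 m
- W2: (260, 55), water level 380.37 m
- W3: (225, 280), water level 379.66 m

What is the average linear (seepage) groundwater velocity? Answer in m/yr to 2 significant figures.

14 m/yr

Differences from W1: to W2 (Δx, Δy, Δh) = (250, -230, +2.23); to W3 = (215, -5, +1.52).
Determinant of the coordinate differences = 250·(-5) − 215·(-230) = 48200.
∂h/∂x = [(+2.23)·(-5) − (+1.52)·(-230)] / 48200 = +0.007022
∂h/∂y = [250·(+1.52) − 215·(+2.23)] / 48200 = -0.002063
|∇h| = √(0.007022² + -0.002063²) = 0.007319
Seepage velocity v = K·i/n = 1.7 × 0.007319 / 0.32 = 0.03888 m/day = 14.2 m/yr.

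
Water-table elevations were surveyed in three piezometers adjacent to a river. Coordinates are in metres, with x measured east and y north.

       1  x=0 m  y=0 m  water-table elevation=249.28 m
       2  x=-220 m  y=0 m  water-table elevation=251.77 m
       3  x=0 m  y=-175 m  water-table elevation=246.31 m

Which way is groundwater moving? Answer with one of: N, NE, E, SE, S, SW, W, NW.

SE

∂h/∂x = (251.77 − 249.28) / (-220 − 0) = -0.01132
∂h/∂y = (246.31 − 249.28) / (-175 − 0) = +0.01697
Flow = −∇h = (+0.01132 east, -0.01697 north), which points southeast.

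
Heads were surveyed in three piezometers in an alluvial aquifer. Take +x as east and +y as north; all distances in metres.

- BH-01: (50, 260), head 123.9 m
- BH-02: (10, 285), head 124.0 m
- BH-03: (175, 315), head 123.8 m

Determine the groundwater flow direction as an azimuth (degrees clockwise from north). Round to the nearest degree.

137°

With h = a·x + b·y + c and BH-01 as origin, the differences give:
  (-40)·a + 25·b = +0.1
  125·a + 55·b = -0.1
Eliminate b (×55 and ×25, subtract): -5325·a = 8.00 → a = ∂h/∂x = -0.001502
Back-substitute: b = ∂h/∂y = +0.001596.
Flow direction (−∇h) has components (+0.001502 E, -0.001596 N).
Azimuth = atan2(E, N) = atan2(+0.001502, -0.001596) = 136.7° ≈ 137°.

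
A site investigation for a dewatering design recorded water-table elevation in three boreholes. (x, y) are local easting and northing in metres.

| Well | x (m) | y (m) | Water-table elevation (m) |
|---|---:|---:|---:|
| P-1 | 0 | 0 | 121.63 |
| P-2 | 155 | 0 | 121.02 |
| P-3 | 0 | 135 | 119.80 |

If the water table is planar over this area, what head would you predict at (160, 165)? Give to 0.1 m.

∂h/∂x = (121.02 − 121.63) / (155 − 0) = -0.003935
∂h/∂y = (119.80 − 121.63) / (135 − 0) = -0.01356
h(160, 165) = 121.63 + (-0.003935)·(160) + (-0.01356)·(165) = 121.63 -0.630 -2.237 = 118.764 m.

118.8 m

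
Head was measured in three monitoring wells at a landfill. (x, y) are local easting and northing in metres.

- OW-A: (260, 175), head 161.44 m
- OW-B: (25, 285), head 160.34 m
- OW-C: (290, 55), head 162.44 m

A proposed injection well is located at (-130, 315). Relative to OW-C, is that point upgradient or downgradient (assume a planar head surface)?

downgradient

With h = a·x + b·y + c and OW-A as origin, the differences give:
  (-235)·a + 110·b = -1.10
  30·a + (-120)·b = +1.00
Eliminate b (×(-120) and ×110, subtract): 24900·a = 22.000 → a = ∂h/∂x = +0.0008835
Back-substitute: b = ∂h/∂y = -0.008112.
Head at (-130, 315) = 161.44 + (+0.0008835)·(-390) + (-0.008112)·(140) = 159.96 m.
That is lower than the 162.44 m at OW-C, so the point is downgradient.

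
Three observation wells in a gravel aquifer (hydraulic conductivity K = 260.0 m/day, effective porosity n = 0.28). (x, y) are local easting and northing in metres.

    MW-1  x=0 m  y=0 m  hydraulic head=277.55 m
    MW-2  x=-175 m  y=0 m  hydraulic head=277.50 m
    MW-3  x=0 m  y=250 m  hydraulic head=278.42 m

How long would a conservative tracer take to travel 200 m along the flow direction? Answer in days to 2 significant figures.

62 days

∂h/∂x = (277.50 − 277.55) / (-175 − 0) = +0.0002857
∂h/∂y = (278.42 − 277.55) / (250 − 0) = +0.003480
|∇h| = √(0.0002857² + 0.003480²) = 0.003492
Seepage velocity v = K·i/n = 260.0 × 0.003492 / 0.28 = 3.243 m/day.
t = 200 / 3.243 = 61.67 days.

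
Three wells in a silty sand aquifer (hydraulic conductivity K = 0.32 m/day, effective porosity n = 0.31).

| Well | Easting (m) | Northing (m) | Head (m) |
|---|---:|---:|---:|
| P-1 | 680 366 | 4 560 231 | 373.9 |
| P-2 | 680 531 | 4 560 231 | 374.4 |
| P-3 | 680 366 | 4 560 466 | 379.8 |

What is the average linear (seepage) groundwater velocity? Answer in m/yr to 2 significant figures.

∂h/∂x = (374.4 − 373.9) / (680531 − 680366) = +0.003030
∂h/∂y = (379.8 − 373.9) / (4560466 − 4560231) = +0.02511
|∇h| = √(0.003030² + 0.02511²) = 0.02529
Seepage velocity v = K·i/n = 0.32 × 0.02529 / 0.31 = 0.02611 m/day = 9.537 m/yr.

9.5 m/yr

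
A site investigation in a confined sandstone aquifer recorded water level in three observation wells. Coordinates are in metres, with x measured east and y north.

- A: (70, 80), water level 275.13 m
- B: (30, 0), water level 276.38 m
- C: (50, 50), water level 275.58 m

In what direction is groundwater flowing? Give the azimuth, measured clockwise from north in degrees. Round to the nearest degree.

348°

Differences from A: to B (Δx, Δy, Δh) = (-40, -80, +1.25); to C = (-20, -30, +0.45).
Solve a·Δx + b·Δy = Δh: det = (-40)·(-30) − (-20)·(-80) = -400.
∂h/∂x = [(+1.25)·(-30) − (+0.45)·(-80)] / -400 = +0.003750
∂h/∂y = [(-40)·(+0.45) − (-20)·(+1.25)] / -400 = -0.01750
Flow direction (−∇h) has components (-0.003750 E, +0.01750 N).
Azimuth = atan2(E, N) = atan2(-0.003750, +0.01750) = 347.9° ≈ 348°.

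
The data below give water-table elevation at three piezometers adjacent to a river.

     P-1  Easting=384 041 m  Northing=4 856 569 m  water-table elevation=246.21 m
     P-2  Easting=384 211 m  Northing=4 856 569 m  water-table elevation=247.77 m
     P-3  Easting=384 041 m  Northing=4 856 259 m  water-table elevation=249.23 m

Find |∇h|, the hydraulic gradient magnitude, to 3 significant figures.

0.0134

∂h/∂x = (247.77 − 246.21) / (384211 − 384041) = +0.009176
∂h/∂y = (249.23 − 246.21) / (4856259 − 4856569) = -0.009742
|∇h| = √(0.009176² + -0.009742²) = 0.01338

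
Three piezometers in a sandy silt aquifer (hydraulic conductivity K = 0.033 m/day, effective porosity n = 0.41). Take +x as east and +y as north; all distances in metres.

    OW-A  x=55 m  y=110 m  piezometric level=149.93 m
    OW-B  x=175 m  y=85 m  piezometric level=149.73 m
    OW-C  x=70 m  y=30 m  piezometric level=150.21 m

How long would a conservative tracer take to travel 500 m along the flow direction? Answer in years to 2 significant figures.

Differences from OW-A: to OW-B (Δx, Δy, Δh) = (120, -25, -0.20); to OW-C = (15, -80, +0.28).
Solve a·Δx + b·Δy = Δh: det = 120·(-80) − 15·(-25) = -9225.
∂h/∂x = [(-0.20)·(-80) − (+0.28)·(-25)] / -9225 = -0.002493
∂h/∂y = [120·(+0.28) − 15·(-0.20)] / -9225 = -0.003967
|∇h| = √(-0.002493² + -0.003967²) = 0.004685
Seepage velocity v = K·i/n = 0.033 × 0.004685 / 0.41 = 0.0003771 m/day.
t = 500 / 0.0003771 = 1.326e+06 days = 3.63e+03 years.

3600 years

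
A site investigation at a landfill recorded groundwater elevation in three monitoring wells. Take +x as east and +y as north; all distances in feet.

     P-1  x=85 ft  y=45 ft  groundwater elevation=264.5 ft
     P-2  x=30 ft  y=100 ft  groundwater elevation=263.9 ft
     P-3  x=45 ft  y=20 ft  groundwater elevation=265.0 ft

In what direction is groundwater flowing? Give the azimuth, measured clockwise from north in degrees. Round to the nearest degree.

014°

Taking P-1 as reference: P-2−P-1 = (-55, 55, -0.6); P-3−P-1 = (-40, -25, +0.5).
Determinant of the coordinate differences = (-55)·(-25) − (-40)·55 = 3575.
∂h/∂x = [(-0.6)·(-25) − (+0.5)·55] / 3575 = -0.003497
∂h/∂y = [(-55)·(+0.5) − (-40)·(-0.6)] / 3575 = -0.01441
Flow direction (−∇h) has components (+0.003497 E, +0.01441 N).
Azimuth = atan2(E, N) = atan2(+0.003497, +0.01441) = 13.6° ≈ 014°.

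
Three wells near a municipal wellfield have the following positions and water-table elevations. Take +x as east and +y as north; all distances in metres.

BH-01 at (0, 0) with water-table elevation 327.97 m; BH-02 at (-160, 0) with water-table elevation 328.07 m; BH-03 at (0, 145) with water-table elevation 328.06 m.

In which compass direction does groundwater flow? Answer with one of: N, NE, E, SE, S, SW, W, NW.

SE

∂h/∂x = (328.07 − 327.97) / (-160 − 0) = -0.0006250
∂h/∂y = (328.06 − 327.97) / (145 − 0) = +0.0006207
Flow = −∇h = (+0.0006250 east, -0.0006207 north), which points southeast.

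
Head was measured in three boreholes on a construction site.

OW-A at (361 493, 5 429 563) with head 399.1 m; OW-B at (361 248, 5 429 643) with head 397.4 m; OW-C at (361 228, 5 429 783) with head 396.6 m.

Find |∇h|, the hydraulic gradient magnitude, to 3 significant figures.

With h = a·x + b·y + c and OW-A as origin, the differences give:
  (-245)·a + 80·b = -1.7
  (-265)·a + 220·b = -2.5
Eliminate b (×220 and ×80, subtract): -32700·a = -174.00 → a = ∂h/∂x = +0.005321
Back-substitute: b = ∂h/∂y = -0.004954.
|∇h| = √(0.005321² + -0.004954²) = 0.00727

0.00727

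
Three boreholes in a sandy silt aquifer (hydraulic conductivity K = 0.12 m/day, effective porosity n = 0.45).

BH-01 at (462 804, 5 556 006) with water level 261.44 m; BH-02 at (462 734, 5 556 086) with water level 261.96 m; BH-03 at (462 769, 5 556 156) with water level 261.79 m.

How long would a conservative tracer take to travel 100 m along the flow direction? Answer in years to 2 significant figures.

160 years

Differences from BH-01: to BH-02 (Δx, Δy, Δh) = (-70, 80, +0.52); to BH-03 = (-35, 150, +0.35).
Determinant of the coordinate differences = (-70)·150 − (-35)·80 = -7700.
∂h/∂x = [(+0.52)·150 − (+0.35)·80] / -7700 = -0.006494
∂h/∂y = [(-70)·(+0.35) − (-35)·(+0.52)] / -7700 = +0.0008182
|∇h| = √(-0.006494² + 0.0008182²) = 0.006545
Seepage velocity v = K·i/n = 0.12 × 0.006545 / 0.45 = 0.001745 m/day.
t = 100 / 0.001745 = 5.731e+04 days = 157 years.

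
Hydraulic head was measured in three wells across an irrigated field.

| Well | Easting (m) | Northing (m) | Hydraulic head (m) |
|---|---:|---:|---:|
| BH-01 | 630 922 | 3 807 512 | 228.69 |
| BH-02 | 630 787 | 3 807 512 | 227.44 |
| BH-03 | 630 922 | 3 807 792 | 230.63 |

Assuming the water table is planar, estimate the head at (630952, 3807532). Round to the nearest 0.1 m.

229.1 m

∂h/∂x = (227.44 − 228.69) / (630787 − 630922) = +0.009259
∂h/∂y = (230.63 − 228.69) / (3807792 − 3807512) = +0.006929
h(630952, 3807532) = 228.69 + (+0.009259)·(30) + (+0.006929)·(20) = 228.69 +0.278 +0.139 = 229.106 m.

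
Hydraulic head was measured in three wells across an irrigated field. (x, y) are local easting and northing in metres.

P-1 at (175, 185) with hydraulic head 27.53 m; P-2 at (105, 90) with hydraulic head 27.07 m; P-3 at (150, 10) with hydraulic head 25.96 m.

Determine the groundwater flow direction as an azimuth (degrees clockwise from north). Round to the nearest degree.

Taking P-1 as reference: P-2−P-1 = (-70, -95, -0.46); P-3−P-1 = (-25, -175, -1.57).
Solve a·Δx + b·Δy = Δh: det = (-70)·(-175) − (-25)·(-95) = 9875.
∂h/∂x = [(-0.46)·(-175) − (-1.57)·(-95)] / 9875 = -0.006952
∂h/∂y = [(-70)·(-1.57) − (-25)·(-0.46)] / 9875 = +0.009965
Flow direction (−∇h) has components (+0.006952 E, -0.009965 N).
Azimuth = atan2(E, N) = atan2(+0.006952, -0.009965) = 145.1° ≈ 145°.

145°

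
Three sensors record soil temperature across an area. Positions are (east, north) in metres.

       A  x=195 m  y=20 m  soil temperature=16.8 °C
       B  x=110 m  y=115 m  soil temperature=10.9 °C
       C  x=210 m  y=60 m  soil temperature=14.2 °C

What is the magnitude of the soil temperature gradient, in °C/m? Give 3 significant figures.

With T = a·x + b·y + c and A as origin, the differences give:
  (-85)·a + 95·b = -5.9
  15·a + 40·b = -2.6
Eliminate b (×40 and ×95, subtract): -4825·a = 11.00 → a = ∂T/∂x = -0.002280
Back-substitute: b = ∂T/∂y = -0.06415.
|∇f| = √(-0.002280² + -0.06415²) = 0.06419 °C/m

0.0642 °C/m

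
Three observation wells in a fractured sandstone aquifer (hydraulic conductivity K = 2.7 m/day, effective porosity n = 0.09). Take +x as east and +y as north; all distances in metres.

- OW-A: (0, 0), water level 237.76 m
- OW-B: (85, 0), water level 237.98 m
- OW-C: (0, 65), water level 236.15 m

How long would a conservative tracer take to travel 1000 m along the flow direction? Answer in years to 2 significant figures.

∂h/∂x = (237.98 − 237.76) / (85 − 0) = +0.002588
∂h/∂y = (236.15 − 237.76) / (65 − 0) = -0.02477
|∇h| = √(0.002588² + -0.02477²) = 0.0249
Seepage velocity v = K·i/n = 2.7 × 0.0249 / 0.09 = 0.747 m/day.
t = 1000 / 0.747 = 1339 days = 3.67 years.

3.7 years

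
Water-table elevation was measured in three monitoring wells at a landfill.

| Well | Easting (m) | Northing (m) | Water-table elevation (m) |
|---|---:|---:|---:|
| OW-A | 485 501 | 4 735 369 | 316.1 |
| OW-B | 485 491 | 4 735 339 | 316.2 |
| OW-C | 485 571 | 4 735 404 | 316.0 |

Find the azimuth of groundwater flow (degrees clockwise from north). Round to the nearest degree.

Taking OW-A as reference: OW-B−OW-A = (-10, -30, +0.1); OW-C−OW-A = (70, 35, -0.1).
Determinant of the coordinate differences = (-10)·35 − 70·(-30) = 1750.
∂h/∂x = [(+0.1)·35 − (-0.1)·(-30)] / 1750 = +0.0002857
∂h/∂y = [(-10)·(-0.1) − 70·(+0.1)] / 1750 = -0.003429
Flow direction (−∇h) has components (-0.0002857 E, +0.003429 N).
Azimuth = atan2(E, N) = atan2(-0.0002857, +0.003429) = 355.2° ≈ 355°.

355°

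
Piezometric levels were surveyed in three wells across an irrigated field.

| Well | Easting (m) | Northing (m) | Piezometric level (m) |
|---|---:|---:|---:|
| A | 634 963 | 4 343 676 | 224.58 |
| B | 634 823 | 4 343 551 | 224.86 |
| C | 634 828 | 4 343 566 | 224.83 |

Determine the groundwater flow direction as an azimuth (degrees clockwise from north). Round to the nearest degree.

009°

Three-point gradient (reference A): Δ to B = (-140, -125, +0.28), Δ to C = (-135, -110, +0.25).
∂h/∂x = -0.0003051, ∂h/∂y = -0.001898 (det = -1475).
Flow direction (−∇h) has components (+0.0003051 E, +0.001898 N).
Azimuth = atan2(E, N) = atan2(+0.0003051, +0.001898) = 9.1° ≈ 009°.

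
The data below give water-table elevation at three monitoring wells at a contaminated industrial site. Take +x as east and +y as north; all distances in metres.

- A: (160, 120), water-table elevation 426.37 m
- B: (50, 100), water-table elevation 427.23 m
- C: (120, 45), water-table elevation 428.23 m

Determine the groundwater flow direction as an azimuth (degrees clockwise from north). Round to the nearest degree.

With h = a·x + b·y + c and A as origin, the differences give:
  (-110)·a + (-20)·b = +0.86
  (-40)·a + (-75)·b = +1.86
Eliminate b (×(-75) and ×(-20), subtract): 7450·a = -27.300 → a = ∂h/∂x = -0.003664
Back-substitute: b = ∂h/∂y = -0.02285.
Flow direction (−∇h) has components (+0.003664 E, +0.02285 N).
Azimuth = atan2(E, N) = atan2(+0.003664, +0.02285) = 9.1° ≈ 009°.

009°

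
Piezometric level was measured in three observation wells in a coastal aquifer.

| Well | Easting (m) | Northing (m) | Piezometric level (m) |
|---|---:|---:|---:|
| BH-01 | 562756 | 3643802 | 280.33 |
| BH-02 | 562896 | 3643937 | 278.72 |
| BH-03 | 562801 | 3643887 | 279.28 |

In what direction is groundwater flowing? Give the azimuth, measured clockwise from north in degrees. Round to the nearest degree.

356°

Differences from BH-01: to BH-02 (Δx, Δy, Δh) = (140, 135, -1.61); to BH-03 = (45, 85, -1.05).
Solve a·Δx + b·Δy = Δh: det = 140·85 − 45·135 = 5825.
∂h/∂x = [(-1.61)·85 − (-1.05)·135] / 5825 = +0.0008412
∂h/∂y = [140·(-1.05) − 45·(-1.61)] / 5825 = -0.01280
Flow direction (−∇h) has components (-0.0008412 E, +0.01280 N).
Azimuth = atan2(E, N) = atan2(-0.0008412, +0.01280) = 356.2° ≈ 356°.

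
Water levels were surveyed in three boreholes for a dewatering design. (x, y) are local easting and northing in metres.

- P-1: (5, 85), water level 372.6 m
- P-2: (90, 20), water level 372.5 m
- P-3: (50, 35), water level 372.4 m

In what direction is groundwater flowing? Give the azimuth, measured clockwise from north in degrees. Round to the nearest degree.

213°

Differences from P-1: to P-2 (Δx, Δy, Δh) = (85, -65, -0.1); to P-3 = (45, -50, -0.2).
Solve a·Δx + b·Δy = Δh: det = 85·(-50) − 45·(-65) = -1325.
∂h/∂x = [(-0.1)·(-50) − (-0.2)·(-65)] / -1325 = +0.006038
∂h/∂y = [85·(-0.2) − 45·(-0.1)] / -1325 = +0.009434
Flow direction (−∇h) has components (-0.006038 E, -0.009434 N).
Azimuth = atan2(E, N) = atan2(-0.006038, -0.009434) = 212.6° ≈ 213°.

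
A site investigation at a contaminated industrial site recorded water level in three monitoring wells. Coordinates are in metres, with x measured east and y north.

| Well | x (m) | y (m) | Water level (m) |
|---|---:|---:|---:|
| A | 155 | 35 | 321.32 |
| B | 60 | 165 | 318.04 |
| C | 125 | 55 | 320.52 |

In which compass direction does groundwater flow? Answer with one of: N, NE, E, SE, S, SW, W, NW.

Differences from A: to B (Δx, Δy, Δh) = (-95, 130, -3.28); to C = (-30, 20, -0.80).
Solve a·Δx + b·Δy = Δh: det = (-95)·20 − (-30)·130 = 2000.
∂h/∂x = [(-3.28)·20 − (-0.80)·130] / 2000 = +0.01920
∂h/∂y = [(-95)·(-0.80) − (-30)·(-3.28)] / 2000 = -0.01120
Flow = −∇h = (-0.01920 east, +0.01120 north), which points northwest.

NW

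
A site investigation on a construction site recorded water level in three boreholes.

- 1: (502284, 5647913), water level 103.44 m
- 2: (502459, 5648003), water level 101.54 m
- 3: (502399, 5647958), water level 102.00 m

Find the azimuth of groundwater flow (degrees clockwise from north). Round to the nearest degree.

127°

Differences from 1: to 2 (Δx, Δy, Δh) = (175, 90, -1.90); to 3 = (115, 45, -1.44).
Solve a·Δx + b·Δy = Δh: det = 175·45 − 115·90 = -2475.
∂h/∂x = [(-1.90)·45 − (-1.44)·90] / -2475 = -0.01782
∂h/∂y = [175·(-1.44) − 115·(-1.90)] / -2475 = +0.01354
Flow direction (−∇h) has components (+0.01782 E, -0.01354 N).
Azimuth = atan2(E, N) = atan2(+0.01782, -0.01354) = 127.2° ≈ 127°.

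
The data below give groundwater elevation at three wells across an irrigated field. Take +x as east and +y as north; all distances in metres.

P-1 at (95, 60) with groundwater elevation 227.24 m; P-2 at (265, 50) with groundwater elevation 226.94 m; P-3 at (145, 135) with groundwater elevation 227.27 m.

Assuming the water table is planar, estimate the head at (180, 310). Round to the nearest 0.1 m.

227.5 m

Three-point gradient (reference P-1): Δ to P-2 = (170, -10, -0.30), Δ to P-3 = (50, 75, +0.03).
∂h/∂x = -0.001675, ∂h/∂y = +0.001517 (det = 13250).
h(180, 310) = 227.24 + (-0.001675)·(85) + (+0.001517)·(250) = 227.24 -0.142 +0.379 = 227.477 m.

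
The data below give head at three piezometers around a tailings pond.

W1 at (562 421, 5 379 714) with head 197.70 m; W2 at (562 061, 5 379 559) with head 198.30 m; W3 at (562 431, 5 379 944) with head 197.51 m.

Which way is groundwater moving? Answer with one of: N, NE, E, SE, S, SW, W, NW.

Differences from W1: to W2 (Δx, Δy, Δh) = (-360, -155, +0.60); to W3 = (10, 230, -0.19).
Determinant of the coordinate differences = (-360)·230 − 10·(-155) = -81250.
∂h/∂x = [(+0.60)·230 − (-0.19)·(-155)] / -81250 = -0.001336
∂h/∂y = [(-360)·(-0.19) − 10·(+0.60)] / -81250 = -0.0007680
Flow = −∇h = (+0.001336 east, +0.0007680 north), which points northeast.

NE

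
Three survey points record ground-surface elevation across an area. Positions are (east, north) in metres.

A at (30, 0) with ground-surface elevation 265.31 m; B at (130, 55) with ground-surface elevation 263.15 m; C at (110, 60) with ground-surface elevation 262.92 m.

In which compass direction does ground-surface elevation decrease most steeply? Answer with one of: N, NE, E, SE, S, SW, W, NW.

Three-point gradient (reference A): Δ to B = (100, 55, -2.16), Δ to C = (80, 60, -2.39).
∂z/∂x = +0.001156, ∂z/∂y = -0.04137 (det = 1600).
Steepest decrease is along −∇f = (-0.001156 E, +0.04137 N) → north.

N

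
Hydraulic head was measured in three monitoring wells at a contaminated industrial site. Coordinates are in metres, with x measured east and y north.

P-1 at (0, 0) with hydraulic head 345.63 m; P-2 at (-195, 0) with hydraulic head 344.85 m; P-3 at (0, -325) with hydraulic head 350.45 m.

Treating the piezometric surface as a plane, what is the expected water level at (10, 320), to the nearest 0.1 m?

∂h/∂x = (344.85 − 345.63) / (-195 − 0) = +0.004000
∂h/∂y = (350.45 − 345.63) / (-325 − 0) = -0.01483
h(10, 320) = 345.63 + (+0.004000)·(10) + (-0.01483)·(320) = 345.63 +0.040 -4.746 = 340.924 m.

340.9 m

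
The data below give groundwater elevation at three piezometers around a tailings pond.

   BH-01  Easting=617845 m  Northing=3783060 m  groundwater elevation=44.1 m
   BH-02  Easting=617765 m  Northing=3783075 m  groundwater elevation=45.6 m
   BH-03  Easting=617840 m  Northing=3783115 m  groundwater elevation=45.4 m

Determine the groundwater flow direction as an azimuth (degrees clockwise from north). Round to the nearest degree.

With h = a·x + b·y + c and BH-01 as origin, the differences give:
  (-80)·a + 15·b = +1.5
  (-5)·a + 55·b = +1.3
Eliminate b (×55 and ×15, subtract): -4325·a = 63.00 → a = ∂h/∂x = -0.01457
Back-substitute: b = ∂h/∂y = +0.02231.
Flow direction (−∇h) has components (+0.01457 E, -0.02231 N).
Azimuth = atan2(E, N) = atan2(+0.01457, -0.02231) = 146.9° ≈ 147°.

147°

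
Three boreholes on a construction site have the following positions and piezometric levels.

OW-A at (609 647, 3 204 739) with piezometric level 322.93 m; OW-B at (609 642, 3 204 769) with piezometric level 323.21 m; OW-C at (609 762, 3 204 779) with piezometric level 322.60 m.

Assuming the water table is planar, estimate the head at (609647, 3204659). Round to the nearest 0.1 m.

322.3 m

Differences from OW-A: to OW-B (Δx, Δy, Δh) = (-5, 30, +0.28); to OW-C = (115, 40, -0.33).
Determinant of the coordinate differences = (-5)·40 − 115·30 = -3650.
∂h/∂x = [(+0.28)·40 − (-0.33)·30] / -3650 = -0.005781
∂h/∂y = [(-5)·(-0.33) − 115·(+0.28)] / -3650 = +0.008370
h(609647, 3204659) = 322.93 + (-0.005781)·(0) + (+0.008370)·(-80) = 322.93 -0.000 -0.670 = 322.260 m.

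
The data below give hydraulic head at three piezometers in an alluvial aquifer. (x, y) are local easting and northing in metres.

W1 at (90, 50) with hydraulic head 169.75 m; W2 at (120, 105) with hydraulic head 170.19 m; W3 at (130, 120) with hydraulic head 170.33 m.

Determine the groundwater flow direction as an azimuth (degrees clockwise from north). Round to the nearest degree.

260°

With h = a·x + b·y + c and W1 as origin, the differences give:
  30·a + 55·b = +0.44
  40·a + 70·b = +0.58
Eliminate b (×70 and ×55, subtract): -100·a = -1.100 → a = ∂h/∂x = +0.01100
Back-substitute: b = ∂h/∂y = +0.002000.
Flow direction (−∇h) has components (-0.01100 E, -0.002000 N).
Azimuth = atan2(E, N) = atan2(-0.01100, -0.002000) = 259.7° ≈ 260°.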